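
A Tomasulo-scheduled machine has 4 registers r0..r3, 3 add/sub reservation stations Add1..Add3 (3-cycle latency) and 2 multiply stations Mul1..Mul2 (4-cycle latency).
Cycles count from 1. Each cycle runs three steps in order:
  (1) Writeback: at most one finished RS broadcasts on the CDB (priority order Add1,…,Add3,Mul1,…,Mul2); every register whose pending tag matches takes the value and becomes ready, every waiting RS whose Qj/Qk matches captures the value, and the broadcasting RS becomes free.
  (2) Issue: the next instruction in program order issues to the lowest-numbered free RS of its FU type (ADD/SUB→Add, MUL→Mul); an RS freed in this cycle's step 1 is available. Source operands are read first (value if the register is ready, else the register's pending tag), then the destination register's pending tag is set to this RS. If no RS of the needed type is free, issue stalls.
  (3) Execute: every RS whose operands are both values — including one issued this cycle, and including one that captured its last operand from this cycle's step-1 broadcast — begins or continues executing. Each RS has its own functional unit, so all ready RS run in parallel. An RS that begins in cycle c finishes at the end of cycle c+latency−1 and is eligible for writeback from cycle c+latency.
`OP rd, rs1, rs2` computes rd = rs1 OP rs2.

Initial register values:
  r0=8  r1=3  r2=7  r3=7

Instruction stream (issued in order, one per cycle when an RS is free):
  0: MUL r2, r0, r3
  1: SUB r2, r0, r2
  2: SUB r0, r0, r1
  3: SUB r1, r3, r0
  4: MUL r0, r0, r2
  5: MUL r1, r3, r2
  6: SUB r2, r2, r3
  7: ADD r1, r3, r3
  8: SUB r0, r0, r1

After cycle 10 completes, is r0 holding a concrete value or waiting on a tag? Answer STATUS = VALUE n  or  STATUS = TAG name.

STATUS = TAG Add3

  c1: issue MUL r2<-Mul1  regs: r0:8,r1:3,r2:Mul1,r3:7
  c2: issue SUB r2<-Add1  regs: r0:8,r1:3,r2:Add1,r3:7
  c3: issue SUB r0<-Add2  regs: r0:Add2,r1:3,r2:Add1,r3:7
  c4: issue SUB r1<-Add3  regs: r0:Add2,r1:Add3,r2:Add1,r3:7
  c5: CDB Mul1=56; issue MUL r0<-Mul1  regs: r0:Mul1,r1:Add3,r2:Add1,r3:7
  c6: CDB Add2=5; issue MUL r1<-Mul2  regs: r0:Mul1,r1:Mul2,r2:Add1,r3:7
  c7: issue SUB r2<-Add2  regs: r0:Mul1,r1:Mul2,r2:Add2,r3:7
  c8: CDB Add1=-48; issue ADD r1<-Add1  regs: r0:Mul1,r1:Add1,r2:Add2,r3:7
  c9: CDB Add3=2; issue SUB r0<-Add3  regs: r0:Add3,r1:Add1,r2:Add2,r3:7
  c10: -  regs: r0:Add3,r1:Add1,r2:Add2,r3:7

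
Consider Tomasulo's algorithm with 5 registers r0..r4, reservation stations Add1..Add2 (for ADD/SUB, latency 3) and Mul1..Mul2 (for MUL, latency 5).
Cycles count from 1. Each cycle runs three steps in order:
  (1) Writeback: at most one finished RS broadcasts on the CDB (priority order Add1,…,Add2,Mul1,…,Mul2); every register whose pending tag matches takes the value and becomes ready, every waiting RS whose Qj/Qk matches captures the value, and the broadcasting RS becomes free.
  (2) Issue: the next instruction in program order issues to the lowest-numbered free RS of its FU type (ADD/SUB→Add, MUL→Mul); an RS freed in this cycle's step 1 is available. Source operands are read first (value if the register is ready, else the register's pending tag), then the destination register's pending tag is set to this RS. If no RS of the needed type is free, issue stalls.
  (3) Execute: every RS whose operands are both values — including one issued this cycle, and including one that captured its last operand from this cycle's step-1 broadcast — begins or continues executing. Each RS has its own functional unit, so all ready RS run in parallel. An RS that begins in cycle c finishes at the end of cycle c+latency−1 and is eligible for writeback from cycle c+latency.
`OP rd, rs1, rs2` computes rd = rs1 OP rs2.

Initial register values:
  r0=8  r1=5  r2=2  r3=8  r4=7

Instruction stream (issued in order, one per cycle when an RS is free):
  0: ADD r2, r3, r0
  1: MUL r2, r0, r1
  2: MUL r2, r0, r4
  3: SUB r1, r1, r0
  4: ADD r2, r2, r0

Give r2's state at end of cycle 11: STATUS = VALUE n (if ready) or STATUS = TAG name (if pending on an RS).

cycle 1: issue ADD r2<-Add1 // r0:8,r1:5,r2:Add1,r3:8,r4:7
cycle 2: issue MUL r2<-Mul1 // r0:8,r1:5,r2:Mul1,r3:8,r4:7
cycle 3: issue MUL r2<-Mul2 // r0:8,r1:5,r2:Mul2,r3:8,r4:7
cycle 4: CDB Add1=16; issue SUB r1<-Add1 // r0:8,r1:Add1,r2:Mul2,r3:8,r4:7
cycle 5: issue ADD r2<-Add2 // r0:8,r1:Add1,r2:Add2,r3:8,r4:7
cycle 6: - // r0:8,r1:Add1,r2:Add2,r3:8,r4:7
cycle 7: CDB Add1=-3 // r0:8,r1:-3,r2:Add2,r3:8,r4:7
cycle 8: CDB Mul1=40 // r0:8,r1:-3,r2:Add2,r3:8,r4:7
cycle 9: CDB Mul2=56 // r0:8,r1:-3,r2:Add2,r3:8,r4:7
cycle 10: - // r0:8,r1:-3,r2:Add2,r3:8,r4:7
cycle 11: - // r0:8,r1:-3,r2:Add2,r3:8,r4:7

STATUS = TAG Add2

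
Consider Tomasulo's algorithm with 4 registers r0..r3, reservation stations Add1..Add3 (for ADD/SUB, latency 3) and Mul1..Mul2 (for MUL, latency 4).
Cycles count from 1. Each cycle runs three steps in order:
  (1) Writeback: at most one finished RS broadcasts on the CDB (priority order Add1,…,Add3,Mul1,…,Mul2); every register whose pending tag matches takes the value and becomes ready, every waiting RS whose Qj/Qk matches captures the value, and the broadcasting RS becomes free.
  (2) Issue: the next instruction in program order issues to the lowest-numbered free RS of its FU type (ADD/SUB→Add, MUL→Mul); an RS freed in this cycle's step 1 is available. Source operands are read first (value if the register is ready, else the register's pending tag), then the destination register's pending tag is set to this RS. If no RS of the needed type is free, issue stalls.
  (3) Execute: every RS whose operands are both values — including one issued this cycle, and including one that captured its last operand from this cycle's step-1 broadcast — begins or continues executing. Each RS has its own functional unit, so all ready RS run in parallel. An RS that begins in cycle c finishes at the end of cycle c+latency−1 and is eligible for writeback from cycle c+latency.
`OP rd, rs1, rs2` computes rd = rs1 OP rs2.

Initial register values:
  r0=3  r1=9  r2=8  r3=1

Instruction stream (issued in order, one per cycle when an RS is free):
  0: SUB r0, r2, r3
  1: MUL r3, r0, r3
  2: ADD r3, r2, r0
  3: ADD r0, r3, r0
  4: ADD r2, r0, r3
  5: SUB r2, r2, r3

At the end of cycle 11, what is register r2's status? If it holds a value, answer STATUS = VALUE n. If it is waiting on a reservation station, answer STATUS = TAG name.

c1: issue SUB r0<-Add1 | r0:Add1,r1:9,r2:8,r3:1
c2: issue MUL r3<-Mul1 | r0:Add1,r1:9,r2:8,r3:Mul1
c3: issue ADD r3<-Add2 | r0:Add1,r1:9,r2:8,r3:Add2
c4: CDB Add1=7; issue ADD r0<-Add1 | r0:Add1,r1:9,r2:8,r3:Add2
c5: issue ADD r2<-Add3 | r0:Add1,r1:9,r2:Add3,r3:Add2
c6: stall | r0:Add1,r1:9,r2:Add3,r3:Add2
c7: CDB Add2=15; issue SUB r2<-Add2 | r0:Add1,r1:9,r2:Add2,r3:15
c8: CDB Mul1=7 | r0:Add1,r1:9,r2:Add2,r3:15
c9: - | r0:Add1,r1:9,r2:Add2,r3:15
c10: CDB Add1=22 | r0:22,r1:9,r2:Add2,r3:15
c11: - | r0:22,r1:9,r2:Add2,r3:15

STATUS = TAG Add2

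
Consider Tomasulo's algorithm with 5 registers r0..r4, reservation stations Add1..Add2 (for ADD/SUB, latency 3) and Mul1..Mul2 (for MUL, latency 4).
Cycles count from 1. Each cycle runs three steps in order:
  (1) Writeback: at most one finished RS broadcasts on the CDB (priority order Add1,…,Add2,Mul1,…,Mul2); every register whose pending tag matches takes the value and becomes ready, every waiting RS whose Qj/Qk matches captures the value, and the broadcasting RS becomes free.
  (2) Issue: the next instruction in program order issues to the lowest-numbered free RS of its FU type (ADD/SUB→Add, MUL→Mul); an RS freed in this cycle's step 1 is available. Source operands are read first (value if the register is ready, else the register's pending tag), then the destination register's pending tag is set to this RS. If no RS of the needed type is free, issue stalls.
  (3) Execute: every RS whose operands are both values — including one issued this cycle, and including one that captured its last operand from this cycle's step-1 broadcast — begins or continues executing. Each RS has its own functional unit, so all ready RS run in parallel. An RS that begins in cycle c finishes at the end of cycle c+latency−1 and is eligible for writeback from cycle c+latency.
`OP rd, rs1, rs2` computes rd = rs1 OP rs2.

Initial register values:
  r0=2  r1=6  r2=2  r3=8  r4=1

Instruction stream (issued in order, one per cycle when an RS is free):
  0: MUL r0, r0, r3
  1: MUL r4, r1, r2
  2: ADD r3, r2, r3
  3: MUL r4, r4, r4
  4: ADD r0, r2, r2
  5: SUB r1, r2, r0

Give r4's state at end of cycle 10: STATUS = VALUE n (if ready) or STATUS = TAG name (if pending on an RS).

STATUS = TAG Mul1

c1: issue MUL r0<-Mul1 | r0:Mul1,r1:6,r2:2,r3:8,r4:1
c2: issue MUL r4<-Mul2 | r0:Mul1,r1:6,r2:2,r3:8,r4:Mul2
c3: issue ADD r3<-Add1 | r0:Mul1,r1:6,r2:2,r3:Add1,r4:Mul2
c4: stall | r0:Mul1,r1:6,r2:2,r3:Add1,r4:Mul2
c5: CDB Mul1=16; issue MUL r4<-Mul1 | r0:16,r1:6,r2:2,r3:Add1,r4:Mul1
c6: CDB Add1=10; issue ADD r0<-Add1 | r0:Add1,r1:6,r2:2,r3:10,r4:Mul1
c7: CDB Mul2=12; issue SUB r1<-Add2 | r0:Add1,r1:Add2,r2:2,r3:10,r4:Mul1
c8: - | r0:Add1,r1:Add2,r2:2,r3:10,r4:Mul1
c9: CDB Add1=4 | r0:4,r1:Add2,r2:2,r3:10,r4:Mul1
c10: - | r0:4,r1:Add2,r2:2,r3:10,r4:Mul1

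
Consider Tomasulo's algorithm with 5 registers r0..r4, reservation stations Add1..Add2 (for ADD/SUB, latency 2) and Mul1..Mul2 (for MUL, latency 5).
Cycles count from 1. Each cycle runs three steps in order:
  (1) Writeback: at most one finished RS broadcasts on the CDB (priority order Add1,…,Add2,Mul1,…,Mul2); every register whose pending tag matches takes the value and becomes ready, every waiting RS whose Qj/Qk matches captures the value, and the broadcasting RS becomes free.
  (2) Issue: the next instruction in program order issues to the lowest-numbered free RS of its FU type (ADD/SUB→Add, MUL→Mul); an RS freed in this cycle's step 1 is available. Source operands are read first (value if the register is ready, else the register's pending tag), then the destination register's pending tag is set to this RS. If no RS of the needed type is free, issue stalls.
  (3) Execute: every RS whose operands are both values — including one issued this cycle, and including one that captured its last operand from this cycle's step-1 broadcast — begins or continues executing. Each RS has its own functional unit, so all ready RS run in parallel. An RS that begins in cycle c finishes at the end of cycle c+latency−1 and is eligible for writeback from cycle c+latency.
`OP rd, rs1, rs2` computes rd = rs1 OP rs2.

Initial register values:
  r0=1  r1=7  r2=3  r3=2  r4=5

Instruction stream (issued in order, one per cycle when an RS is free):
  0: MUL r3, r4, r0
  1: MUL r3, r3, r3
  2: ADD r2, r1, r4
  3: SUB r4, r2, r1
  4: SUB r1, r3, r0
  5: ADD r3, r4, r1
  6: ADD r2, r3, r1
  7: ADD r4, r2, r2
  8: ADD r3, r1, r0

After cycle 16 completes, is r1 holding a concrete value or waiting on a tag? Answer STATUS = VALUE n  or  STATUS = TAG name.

  c1: issue MUL r3<-Mul1  regs: r0:1,r1:7,r2:3,r3:Mul1,r4:5
  c2: issue MUL r3<-Mul2  regs: r0:1,r1:7,r2:3,r3:Mul2,r4:5
  c3: issue ADD r2<-Add1  regs: r0:1,r1:7,r2:Add1,r3:Mul2,r4:5
  c4: issue SUB r4<-Add2  regs: r0:1,r1:7,r2:Add1,r3:Mul2,r4:Add2
  c5: CDB Add1=12; issue SUB r1<-Add1  regs: r0:1,r1:Add1,r2:12,r3:Mul2,r4:Add2
  c6: CDB Mul1=5; stall  regs: r0:1,r1:Add1,r2:12,r3:Mul2,r4:Add2
  c7: CDB Add2=5; issue ADD r3<-Add2  regs: r0:1,r1:Add1,r2:12,r3:Add2,r4:5
  c8: stall  regs: r0:1,r1:Add1,r2:12,r3:Add2,r4:5
  c9: stall  regs: r0:1,r1:Add1,r2:12,r3:Add2,r4:5
  c10: stall  regs: r0:1,r1:Add1,r2:12,r3:Add2,r4:5
  c11: CDB Mul2=25; stall  regs: r0:1,r1:Add1,r2:12,r3:Add2,r4:5
  c12: stall  regs: r0:1,r1:Add1,r2:12,r3:Add2,r4:5
  c13: CDB Add1=24; issue ADD r2<-Add1  regs: r0:1,r1:24,r2:Add1,r3:Add2,r4:5
  c14: stall  regs: r0:1,r1:24,r2:Add1,r3:Add2,r4:5
  c15: CDB Add2=29; issue ADD r4<-Add2  regs: r0:1,r1:24,r2:Add1,r3:29,r4:Add2
  c16: stall  regs: r0:1,r1:24,r2:Add1,r3:29,r4:Add2

STATUS = VALUE 24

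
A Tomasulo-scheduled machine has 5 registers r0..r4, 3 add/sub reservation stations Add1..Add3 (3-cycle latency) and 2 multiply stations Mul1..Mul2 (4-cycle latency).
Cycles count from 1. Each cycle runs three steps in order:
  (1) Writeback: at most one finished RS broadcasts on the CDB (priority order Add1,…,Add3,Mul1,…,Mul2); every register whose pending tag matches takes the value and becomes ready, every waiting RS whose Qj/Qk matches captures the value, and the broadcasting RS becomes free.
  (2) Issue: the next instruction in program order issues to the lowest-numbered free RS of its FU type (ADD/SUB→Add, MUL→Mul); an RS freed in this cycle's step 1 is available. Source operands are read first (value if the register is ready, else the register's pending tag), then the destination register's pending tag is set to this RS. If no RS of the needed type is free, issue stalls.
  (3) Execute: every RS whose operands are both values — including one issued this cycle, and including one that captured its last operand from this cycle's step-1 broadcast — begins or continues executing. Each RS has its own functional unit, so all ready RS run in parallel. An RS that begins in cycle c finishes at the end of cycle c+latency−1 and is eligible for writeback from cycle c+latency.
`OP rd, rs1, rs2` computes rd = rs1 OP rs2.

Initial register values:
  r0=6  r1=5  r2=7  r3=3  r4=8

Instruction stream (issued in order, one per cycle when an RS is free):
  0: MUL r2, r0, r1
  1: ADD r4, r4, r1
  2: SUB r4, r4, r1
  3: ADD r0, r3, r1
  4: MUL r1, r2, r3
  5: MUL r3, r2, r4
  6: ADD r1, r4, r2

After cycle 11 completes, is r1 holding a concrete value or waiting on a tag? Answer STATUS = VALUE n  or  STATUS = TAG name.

STATUS = VALUE 38

cycle 1: issue MUL r2<-Mul1 // r0:6,r1:5,r2:Mul1,r3:3,r4:8
cycle 2: issue ADD r4<-Add1 // r0:6,r1:5,r2:Mul1,r3:3,r4:Add1
cycle 3: issue SUB r4<-Add2 // r0:6,r1:5,r2:Mul1,r3:3,r4:Add2
cycle 4: issue ADD r0<-Add3 // r0:Add3,r1:5,r2:Mul1,r3:3,r4:Add2
cycle 5: CDB Add1=13; issue MUL r1<-Mul2 // r0:Add3,r1:Mul2,r2:Mul1,r3:3,r4:Add2
cycle 6: CDB Mul1=30; issue MUL r3<-Mul1 // r0:Add3,r1:Mul2,r2:30,r3:Mul1,r4:Add2
cycle 7: CDB Add3=8; issue ADD r1<-Add1 // r0:8,r1:Add1,r2:30,r3:Mul1,r4:Add2
cycle 8: CDB Add2=8 // r0:8,r1:Add1,r2:30,r3:Mul1,r4:8
cycle 9: - // r0:8,r1:Add1,r2:30,r3:Mul1,r4:8
cycle 10: CDB Mul2=90 // r0:8,r1:Add1,r2:30,r3:Mul1,r4:8
cycle 11: CDB Add1=38 // r0:8,r1:38,r2:30,r3:Mul1,r4:8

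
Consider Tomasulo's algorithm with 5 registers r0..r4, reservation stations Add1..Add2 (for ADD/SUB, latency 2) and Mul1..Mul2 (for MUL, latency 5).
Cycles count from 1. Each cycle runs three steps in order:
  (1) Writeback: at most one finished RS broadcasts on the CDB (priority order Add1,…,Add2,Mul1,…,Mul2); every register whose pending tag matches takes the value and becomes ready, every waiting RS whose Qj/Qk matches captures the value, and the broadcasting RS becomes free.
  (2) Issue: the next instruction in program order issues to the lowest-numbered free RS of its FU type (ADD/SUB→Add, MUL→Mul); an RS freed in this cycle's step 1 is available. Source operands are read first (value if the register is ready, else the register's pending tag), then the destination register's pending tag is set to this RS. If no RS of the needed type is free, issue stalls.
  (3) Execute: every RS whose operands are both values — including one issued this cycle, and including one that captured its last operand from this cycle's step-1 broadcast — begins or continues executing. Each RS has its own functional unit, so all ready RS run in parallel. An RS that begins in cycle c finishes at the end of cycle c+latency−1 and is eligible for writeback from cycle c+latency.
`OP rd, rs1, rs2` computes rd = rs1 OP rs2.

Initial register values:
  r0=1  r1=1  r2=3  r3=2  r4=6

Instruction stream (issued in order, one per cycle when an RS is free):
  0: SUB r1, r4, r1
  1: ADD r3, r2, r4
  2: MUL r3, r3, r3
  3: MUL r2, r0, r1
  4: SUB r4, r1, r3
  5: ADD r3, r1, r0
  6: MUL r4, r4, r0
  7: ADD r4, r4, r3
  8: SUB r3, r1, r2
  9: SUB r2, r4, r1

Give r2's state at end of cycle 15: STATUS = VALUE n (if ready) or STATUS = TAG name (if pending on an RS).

c1: issue SUB r1<-Add1 | r0:1,r1:Add1,r2:3,r3:2,r4:6
c2: issue ADD r3<-Add2 | r0:1,r1:Add1,r2:3,r3:Add2,r4:6
c3: CDB Add1=5; issue MUL r3<-Mul1 | r0:1,r1:5,r2:3,r3:Mul1,r4:6
c4: CDB Add2=9; issue MUL r2<-Mul2 | r0:1,r1:5,r2:Mul2,r3:Mul1,r4:6
c5: issue SUB r4<-Add1 | r0:1,r1:5,r2:Mul2,r3:Mul1,r4:Add1
c6: issue ADD r3<-Add2 | r0:1,r1:5,r2:Mul2,r3:Add2,r4:Add1
c7: stall | r0:1,r1:5,r2:Mul2,r3:Add2,r4:Add1
c8: CDB Add2=6; stall | r0:1,r1:5,r2:Mul2,r3:6,r4:Add1
c9: CDB Mul1=81; issue MUL r4<-Mul1 | r0:1,r1:5,r2:Mul2,r3:6,r4:Mul1
c10: CDB Mul2=5; issue ADD r4<-Add2 | r0:1,r1:5,r2:5,r3:6,r4:Add2
c11: CDB Add1=-76; issue SUB r3<-Add1 | r0:1,r1:5,r2:5,r3:Add1,r4:Add2
c12: stall | r0:1,r1:5,r2:5,r3:Add1,r4:Add2
c13: CDB Add1=0; issue SUB r2<-Add1 | r0:1,r1:5,r2:Add1,r3:0,r4:Add2
c14: - | r0:1,r1:5,r2:Add1,r3:0,r4:Add2
c15: - | r0:1,r1:5,r2:Add1,r3:0,r4:Add2

STATUS = TAG Add1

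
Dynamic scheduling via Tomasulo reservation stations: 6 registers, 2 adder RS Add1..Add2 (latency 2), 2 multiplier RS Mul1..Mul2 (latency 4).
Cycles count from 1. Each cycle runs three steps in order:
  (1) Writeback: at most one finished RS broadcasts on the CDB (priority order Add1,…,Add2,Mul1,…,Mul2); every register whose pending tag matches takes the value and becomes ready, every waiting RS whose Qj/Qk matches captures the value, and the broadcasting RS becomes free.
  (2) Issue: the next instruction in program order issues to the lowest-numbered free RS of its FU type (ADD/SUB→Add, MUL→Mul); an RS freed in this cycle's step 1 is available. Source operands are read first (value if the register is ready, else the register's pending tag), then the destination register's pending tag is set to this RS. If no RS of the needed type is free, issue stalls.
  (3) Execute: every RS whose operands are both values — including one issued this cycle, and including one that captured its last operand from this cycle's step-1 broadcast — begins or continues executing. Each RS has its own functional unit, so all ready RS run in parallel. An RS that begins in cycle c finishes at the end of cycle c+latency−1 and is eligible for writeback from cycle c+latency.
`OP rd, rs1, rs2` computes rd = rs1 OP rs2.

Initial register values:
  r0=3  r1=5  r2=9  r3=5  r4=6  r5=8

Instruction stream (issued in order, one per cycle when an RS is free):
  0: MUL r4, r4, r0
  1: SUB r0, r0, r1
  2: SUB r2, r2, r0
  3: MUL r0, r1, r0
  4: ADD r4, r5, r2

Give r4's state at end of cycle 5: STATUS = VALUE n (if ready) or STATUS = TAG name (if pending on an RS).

c1: issue MUL r4<-Mul1 | r0:3,r1:5,r2:9,r3:5,r4:Mul1,r5:8
c2: issue SUB r0<-Add1 | r0:Add1,r1:5,r2:9,r3:5,r4:Mul1,r5:8
c3: issue SUB r2<-Add2 | r0:Add1,r1:5,r2:Add2,r3:5,r4:Mul1,r5:8
c4: CDB Add1=-2; issue MUL r0<-Mul2 | r0:Mul2,r1:5,r2:Add2,r3:5,r4:Mul1,r5:8
c5: CDB Mul1=18; issue ADD r4<-Add1 | r0:Mul2,r1:5,r2:Add2,r3:5,r4:Add1,r5:8

STATUS = TAG Add1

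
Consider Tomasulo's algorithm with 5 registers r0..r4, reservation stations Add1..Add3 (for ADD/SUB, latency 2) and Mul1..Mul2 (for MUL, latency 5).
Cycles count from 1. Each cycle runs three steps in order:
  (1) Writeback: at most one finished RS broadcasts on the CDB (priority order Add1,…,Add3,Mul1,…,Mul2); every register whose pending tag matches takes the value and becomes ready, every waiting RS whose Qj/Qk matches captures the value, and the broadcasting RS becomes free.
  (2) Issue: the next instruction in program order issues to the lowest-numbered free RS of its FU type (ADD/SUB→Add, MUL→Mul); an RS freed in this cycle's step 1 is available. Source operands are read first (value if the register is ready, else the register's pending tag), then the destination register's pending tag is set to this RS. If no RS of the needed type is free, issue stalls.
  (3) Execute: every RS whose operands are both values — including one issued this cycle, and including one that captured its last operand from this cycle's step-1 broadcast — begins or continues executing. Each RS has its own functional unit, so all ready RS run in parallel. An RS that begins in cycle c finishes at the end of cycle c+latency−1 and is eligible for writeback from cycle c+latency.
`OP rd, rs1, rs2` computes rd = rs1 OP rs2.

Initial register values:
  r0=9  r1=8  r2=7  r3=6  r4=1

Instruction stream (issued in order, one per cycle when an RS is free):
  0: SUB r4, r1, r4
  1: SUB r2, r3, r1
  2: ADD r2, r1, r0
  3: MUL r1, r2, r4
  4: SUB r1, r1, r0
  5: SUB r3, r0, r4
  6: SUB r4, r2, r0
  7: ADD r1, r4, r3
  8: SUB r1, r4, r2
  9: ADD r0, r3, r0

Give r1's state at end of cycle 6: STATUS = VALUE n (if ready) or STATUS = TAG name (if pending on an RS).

STATUS = TAG Add1

  c1: issue SUB r4<-Add1  regs: r0:9,r1:8,r2:7,r3:6,r4:Add1
  c2: issue SUB r2<-Add2  regs: r0:9,r1:8,r2:Add2,r3:6,r4:Add1
  c3: CDB Add1=7; issue ADD r2<-Add1  regs: r0:9,r1:8,r2:Add1,r3:6,r4:7
  c4: CDB Add2=-2; issue MUL r1<-Mul1  regs: r0:9,r1:Mul1,r2:Add1,r3:6,r4:7
  c5: CDB Add1=17; issue SUB r1<-Add1  regs: r0:9,r1:Add1,r2:17,r3:6,r4:7
  c6: issue SUB r3<-Add2  regs: r0:9,r1:Add1,r2:17,r3:Add2,r4:7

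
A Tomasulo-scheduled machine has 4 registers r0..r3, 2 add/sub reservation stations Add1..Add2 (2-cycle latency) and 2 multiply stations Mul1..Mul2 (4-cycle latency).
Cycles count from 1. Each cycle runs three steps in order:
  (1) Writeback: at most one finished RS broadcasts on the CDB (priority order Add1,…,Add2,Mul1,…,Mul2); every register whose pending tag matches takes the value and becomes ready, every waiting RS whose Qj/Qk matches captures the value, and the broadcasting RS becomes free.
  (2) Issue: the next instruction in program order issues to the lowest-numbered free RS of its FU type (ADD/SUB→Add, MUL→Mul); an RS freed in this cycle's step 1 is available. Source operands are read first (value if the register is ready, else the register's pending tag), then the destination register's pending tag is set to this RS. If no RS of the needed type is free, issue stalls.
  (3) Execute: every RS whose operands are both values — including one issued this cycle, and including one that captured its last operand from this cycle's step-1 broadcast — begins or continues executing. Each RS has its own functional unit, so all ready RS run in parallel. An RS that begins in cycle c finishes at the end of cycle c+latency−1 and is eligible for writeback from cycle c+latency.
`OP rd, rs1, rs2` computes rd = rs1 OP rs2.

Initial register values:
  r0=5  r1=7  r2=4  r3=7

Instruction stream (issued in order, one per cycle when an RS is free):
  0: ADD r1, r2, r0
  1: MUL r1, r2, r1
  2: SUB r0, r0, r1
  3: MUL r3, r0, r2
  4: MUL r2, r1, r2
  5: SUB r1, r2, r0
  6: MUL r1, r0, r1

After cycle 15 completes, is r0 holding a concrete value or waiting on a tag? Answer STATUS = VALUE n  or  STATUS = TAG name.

STATUS = VALUE -31

cycle 1: issue ADD r1<-Add1 // r0:5,r1:Add1,r2:4,r3:7
cycle 2: issue MUL r1<-Mul1 // r0:5,r1:Mul1,r2:4,r3:7
cycle 3: CDB Add1=9; issue SUB r0<-Add1 // r0:Add1,r1:Mul1,r2:4,r3:7
cycle 4: issue MUL r3<-Mul2 // r0:Add1,r1:Mul1,r2:4,r3:Mul2
cycle 5: stall // r0:Add1,r1:Mul1,r2:4,r3:Mul2
cycle 6: stall // r0:Add1,r1:Mul1,r2:4,r3:Mul2
cycle 7: CDB Mul1=36; issue MUL r2<-Mul1 // r0:Add1,r1:36,r2:Mul1,r3:Mul2
cycle 8: issue SUB r1<-Add2 // r0:Add1,r1:Add2,r2:Mul1,r3:Mul2
cycle 9: CDB Add1=-31; stall // r0:-31,r1:Add2,r2:Mul1,r3:Mul2
cycle 10: stall // r0:-31,r1:Add2,r2:Mul1,r3:Mul2
cycle 11: CDB Mul1=144; issue MUL r1<-Mul1 // r0:-31,r1:Mul1,r2:144,r3:Mul2
cycle 12: - // r0:-31,r1:Mul1,r2:144,r3:Mul2
cycle 13: CDB Add2=175 // r0:-31,r1:Mul1,r2:144,r3:Mul2
cycle 14: CDB Mul2=-124 // r0:-31,r1:Mul1,r2:144,r3:-124
cycle 15: - // r0:-31,r1:Mul1,r2:144,r3:-124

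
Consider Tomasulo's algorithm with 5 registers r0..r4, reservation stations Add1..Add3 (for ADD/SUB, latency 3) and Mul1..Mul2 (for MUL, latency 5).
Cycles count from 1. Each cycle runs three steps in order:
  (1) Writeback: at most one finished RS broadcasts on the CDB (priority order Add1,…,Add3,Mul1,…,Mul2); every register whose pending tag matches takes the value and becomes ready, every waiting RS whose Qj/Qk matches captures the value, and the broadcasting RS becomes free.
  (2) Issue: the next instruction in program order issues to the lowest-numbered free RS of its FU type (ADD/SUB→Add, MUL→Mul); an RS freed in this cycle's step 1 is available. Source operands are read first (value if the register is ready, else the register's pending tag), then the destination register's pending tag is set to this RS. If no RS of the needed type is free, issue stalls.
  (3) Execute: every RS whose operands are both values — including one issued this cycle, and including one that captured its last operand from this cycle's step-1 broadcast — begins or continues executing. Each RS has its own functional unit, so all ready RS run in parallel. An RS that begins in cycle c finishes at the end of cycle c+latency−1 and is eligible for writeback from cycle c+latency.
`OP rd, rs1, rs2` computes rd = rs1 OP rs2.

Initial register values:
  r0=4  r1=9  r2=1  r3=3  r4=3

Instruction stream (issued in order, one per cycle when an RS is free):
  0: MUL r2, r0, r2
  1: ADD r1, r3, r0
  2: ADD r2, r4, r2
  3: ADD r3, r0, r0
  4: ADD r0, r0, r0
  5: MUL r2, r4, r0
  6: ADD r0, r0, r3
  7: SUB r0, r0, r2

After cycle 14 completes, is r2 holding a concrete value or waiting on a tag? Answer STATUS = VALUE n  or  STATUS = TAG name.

  c1: issue MUL r2<-Mul1  regs: r0:4,r1:9,r2:Mul1,r3:3,r4:3
  c2: issue ADD r1<-Add1  regs: r0:4,r1:Add1,r2:Mul1,r3:3,r4:3
  c3: issue ADD r2<-Add2  regs: r0:4,r1:Add1,r2:Add2,r3:3,r4:3
  c4: issue ADD r3<-Add3  regs: r0:4,r1:Add1,r2:Add2,r3:Add3,r4:3
  c5: CDB Add1=7; issue ADD r0<-Add1  regs: r0:Add1,r1:7,r2:Add2,r3:Add3,r4:3
  c6: CDB Mul1=4; issue MUL r2<-Mul1  regs: r0:Add1,r1:7,r2:Mul1,r3:Add3,r4:3
  c7: CDB Add3=8; issue ADD r0<-Add3  regs: r0:Add3,r1:7,r2:Mul1,r3:8,r4:3
  c8: CDB Add1=8; issue SUB r0<-Add1  regs: r0:Add1,r1:7,r2:Mul1,r3:8,r4:3
  c9: CDB Add2=7  regs: r0:Add1,r1:7,r2:Mul1,r3:8,r4:3
  c10: -  regs: r0:Add1,r1:7,r2:Mul1,r3:8,r4:3
  c11: CDB Add3=16  regs: r0:Add1,r1:7,r2:Mul1,r3:8,r4:3
  c12: -  regs: r0:Add1,r1:7,r2:Mul1,r3:8,r4:3
  c13: CDB Mul1=24  regs: r0:Add1,r1:7,r2:24,r3:8,r4:3
  c14: -  regs: r0:Add1,r1:7,r2:24,r3:8,r4:3

STATUS = VALUE 24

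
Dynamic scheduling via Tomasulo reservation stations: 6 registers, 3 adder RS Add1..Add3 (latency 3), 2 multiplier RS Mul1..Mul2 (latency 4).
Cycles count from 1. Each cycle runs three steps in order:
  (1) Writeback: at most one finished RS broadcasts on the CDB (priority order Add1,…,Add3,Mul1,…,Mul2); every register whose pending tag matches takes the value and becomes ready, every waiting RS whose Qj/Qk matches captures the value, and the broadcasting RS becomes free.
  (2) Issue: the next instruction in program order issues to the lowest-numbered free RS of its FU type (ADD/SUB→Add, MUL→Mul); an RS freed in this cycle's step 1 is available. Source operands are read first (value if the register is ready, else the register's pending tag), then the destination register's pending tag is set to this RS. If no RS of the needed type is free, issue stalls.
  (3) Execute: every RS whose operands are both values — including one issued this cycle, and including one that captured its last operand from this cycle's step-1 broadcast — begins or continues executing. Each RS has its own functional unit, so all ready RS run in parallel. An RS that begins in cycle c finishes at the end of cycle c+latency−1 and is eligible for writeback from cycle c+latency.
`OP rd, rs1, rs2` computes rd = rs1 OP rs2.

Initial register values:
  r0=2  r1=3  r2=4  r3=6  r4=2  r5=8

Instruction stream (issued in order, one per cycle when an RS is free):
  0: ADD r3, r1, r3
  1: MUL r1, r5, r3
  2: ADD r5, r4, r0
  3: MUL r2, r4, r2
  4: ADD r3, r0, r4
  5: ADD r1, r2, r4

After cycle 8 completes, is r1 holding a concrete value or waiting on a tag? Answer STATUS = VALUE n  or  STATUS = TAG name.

c1: issue ADD r3<-Add1 | r0:2,r1:3,r2:4,r3:Add1,r4:2,r5:8
c2: issue MUL r1<-Mul1 | r0:2,r1:Mul1,r2:4,r3:Add1,r4:2,r5:8
c3: issue ADD r5<-Add2 | r0:2,r1:Mul1,r2:4,r3:Add1,r4:2,r5:Add2
c4: CDB Add1=9; issue MUL r2<-Mul2 | r0:2,r1:Mul1,r2:Mul2,r3:9,r4:2,r5:Add2
c5: issue ADD r3<-Add1 | r0:2,r1:Mul1,r2:Mul2,r3:Add1,r4:2,r5:Add2
c6: CDB Add2=4; issue ADD r1<-Add2 | r0:2,r1:Add2,r2:Mul2,r3:Add1,r4:2,r5:4
c7: - | r0:2,r1:Add2,r2:Mul2,r3:Add1,r4:2,r5:4
c8: CDB Add1=4 | r0:2,r1:Add2,r2:Mul2,r3:4,r4:2,r5:4

STATUS = TAG Add2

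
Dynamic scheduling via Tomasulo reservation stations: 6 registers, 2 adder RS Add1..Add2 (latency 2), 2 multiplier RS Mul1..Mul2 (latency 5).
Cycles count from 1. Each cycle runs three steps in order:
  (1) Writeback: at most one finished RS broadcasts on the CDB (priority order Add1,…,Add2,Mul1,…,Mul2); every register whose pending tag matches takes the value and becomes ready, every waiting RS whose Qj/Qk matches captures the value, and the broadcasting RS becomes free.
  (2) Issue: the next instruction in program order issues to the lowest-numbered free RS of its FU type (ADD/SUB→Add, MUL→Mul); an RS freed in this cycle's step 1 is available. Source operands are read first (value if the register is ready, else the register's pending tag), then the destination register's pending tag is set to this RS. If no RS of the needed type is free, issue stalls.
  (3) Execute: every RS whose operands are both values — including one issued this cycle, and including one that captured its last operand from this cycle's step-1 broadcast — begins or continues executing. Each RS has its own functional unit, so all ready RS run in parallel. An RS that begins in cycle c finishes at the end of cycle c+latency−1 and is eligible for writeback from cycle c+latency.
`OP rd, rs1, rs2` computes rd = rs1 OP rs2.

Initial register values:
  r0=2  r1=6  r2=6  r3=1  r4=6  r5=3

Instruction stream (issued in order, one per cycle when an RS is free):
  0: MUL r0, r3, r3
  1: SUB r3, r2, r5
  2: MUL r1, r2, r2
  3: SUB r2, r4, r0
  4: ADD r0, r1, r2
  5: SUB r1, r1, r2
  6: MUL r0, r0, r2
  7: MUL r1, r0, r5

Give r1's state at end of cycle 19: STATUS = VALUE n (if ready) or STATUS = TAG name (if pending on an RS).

  c1: issue MUL r0<-Mul1  regs: r0:Mul1,r1:6,r2:6,r3:1,r4:6,r5:3
  c2: issue SUB r3<-Add1  regs: r0:Mul1,r1:6,r2:6,r3:Add1,r4:6,r5:3
  c3: issue MUL r1<-Mul2  regs: r0:Mul1,r1:Mul2,r2:6,r3:Add1,r4:6,r5:3
  c4: CDB Add1=3; issue SUB r2<-Add1  regs: r0:Mul1,r1:Mul2,r2:Add1,r3:3,r4:6,r5:3
  c5: issue ADD r0<-Add2  regs: r0:Add2,r1:Mul2,r2:Add1,r3:3,r4:6,r5:3
  c6: CDB Mul1=1; stall  regs: r0:Add2,r1:Mul2,r2:Add1,r3:3,r4:6,r5:3
  c7: stall  regs: r0:Add2,r1:Mul2,r2:Add1,r3:3,r4:6,r5:3
  c8: CDB Add1=5; issue SUB r1<-Add1  regs: r0:Add2,r1:Add1,r2:5,r3:3,r4:6,r5:3
  c9: CDB Mul2=36; issue MUL r0<-Mul1  regs: r0:Mul1,r1:Add1,r2:5,r3:3,r4:6,r5:3
  c10: issue MUL r1<-Mul2  regs: r0:Mul1,r1:Mul2,r2:5,r3:3,r4:6,r5:3
  c11: CDB Add1=31  regs: r0:Mul1,r1:Mul2,r2:5,r3:3,r4:6,r5:3
  c12: CDB Add2=41  regs: r0:Mul1,r1:Mul2,r2:5,r3:3,r4:6,r5:3
  c13: -  regs: r0:Mul1,r1:Mul2,r2:5,r3:3,r4:6,r5:3
  c14: -  regs: r0:Mul1,r1:Mul2,r2:5,r3:3,r4:6,r5:3
  c15: -  regs: r0:Mul1,r1:Mul2,r2:5,r3:3,r4:6,r5:3
  c16: -  regs: r0:Mul1,r1:Mul2,r2:5,r3:3,r4:6,r5:3
  c17: CDB Mul1=205  regs: r0:205,r1:Mul2,r2:5,r3:3,r4:6,r5:3
  c18: -  regs: r0:205,r1:Mul2,r2:5,r3:3,r4:6,r5:3
  c19: -  regs: r0:205,r1:Mul2,r2:5,r3:3,r4:6,r5:3

STATUS = TAG Mul2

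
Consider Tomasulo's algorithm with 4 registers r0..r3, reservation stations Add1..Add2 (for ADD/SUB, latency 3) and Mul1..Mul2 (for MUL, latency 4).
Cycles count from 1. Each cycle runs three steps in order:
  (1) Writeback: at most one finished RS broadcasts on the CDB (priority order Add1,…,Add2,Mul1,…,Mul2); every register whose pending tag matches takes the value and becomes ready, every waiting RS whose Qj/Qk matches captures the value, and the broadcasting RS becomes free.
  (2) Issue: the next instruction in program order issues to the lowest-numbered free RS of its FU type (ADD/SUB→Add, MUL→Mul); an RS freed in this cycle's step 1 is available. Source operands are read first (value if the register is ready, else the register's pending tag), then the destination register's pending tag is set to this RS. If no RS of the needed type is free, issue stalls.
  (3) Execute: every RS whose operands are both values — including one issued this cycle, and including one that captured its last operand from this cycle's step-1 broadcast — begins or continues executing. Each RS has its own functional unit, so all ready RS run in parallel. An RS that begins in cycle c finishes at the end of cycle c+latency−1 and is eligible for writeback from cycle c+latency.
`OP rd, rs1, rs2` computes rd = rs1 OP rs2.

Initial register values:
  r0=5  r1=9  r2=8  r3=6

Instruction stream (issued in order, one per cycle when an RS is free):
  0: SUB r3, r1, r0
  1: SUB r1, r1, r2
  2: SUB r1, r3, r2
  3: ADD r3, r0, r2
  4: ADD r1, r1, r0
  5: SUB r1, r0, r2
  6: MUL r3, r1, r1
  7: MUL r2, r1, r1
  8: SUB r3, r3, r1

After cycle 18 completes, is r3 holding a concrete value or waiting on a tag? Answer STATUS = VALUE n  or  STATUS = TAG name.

cycle 1: issue SUB r3<-Add1 // r0:5,r1:9,r2:8,r3:Add1
cycle 2: issue SUB r1<-Add2 // r0:5,r1:Add2,r2:8,r3:Add1
cycle 3: stall // r0:5,r1:Add2,r2:8,r3:Add1
cycle 4: CDB Add1=4; issue SUB r1<-Add1 // r0:5,r1:Add1,r2:8,r3:4
cycle 5: CDB Add2=1; issue ADD r3<-Add2 // r0:5,r1:Add1,r2:8,r3:Add2
cycle 6: stall // r0:5,r1:Add1,r2:8,r3:Add2
cycle 7: CDB Add1=-4; issue ADD r1<-Add1 // r0:5,r1:Add1,r2:8,r3:Add2
cycle 8: CDB Add2=13; issue SUB r1<-Add2 // r0:5,r1:Add2,r2:8,r3:13
cycle 9: issue MUL r3<-Mul1 // r0:5,r1:Add2,r2:8,r3:Mul1
cycle 10: CDB Add1=1; issue MUL r2<-Mul2 // r0:5,r1:Add2,r2:Mul2,r3:Mul1
cycle 11: CDB Add2=-3; issue SUB r3<-Add1 // r0:5,r1:-3,r2:Mul2,r3:Add1
cycle 12: - // r0:5,r1:-3,r2:Mul2,r3:Add1
cycle 13: - // r0:5,r1:-3,r2:Mul2,r3:Add1
cycle 14: - // r0:5,r1:-3,r2:Mul2,r3:Add1
cycle 15: CDB Mul1=9 // r0:5,r1:-3,r2:Mul2,r3:Add1
cycle 16: CDB Mul2=9 // r0:5,r1:-3,r2:9,r3:Add1
cycle 17: - // r0:5,r1:-3,r2:9,r3:Add1
cycle 18: CDB Add1=12 // r0:5,r1:-3,r2:9,r3:12

STATUS = VALUE 12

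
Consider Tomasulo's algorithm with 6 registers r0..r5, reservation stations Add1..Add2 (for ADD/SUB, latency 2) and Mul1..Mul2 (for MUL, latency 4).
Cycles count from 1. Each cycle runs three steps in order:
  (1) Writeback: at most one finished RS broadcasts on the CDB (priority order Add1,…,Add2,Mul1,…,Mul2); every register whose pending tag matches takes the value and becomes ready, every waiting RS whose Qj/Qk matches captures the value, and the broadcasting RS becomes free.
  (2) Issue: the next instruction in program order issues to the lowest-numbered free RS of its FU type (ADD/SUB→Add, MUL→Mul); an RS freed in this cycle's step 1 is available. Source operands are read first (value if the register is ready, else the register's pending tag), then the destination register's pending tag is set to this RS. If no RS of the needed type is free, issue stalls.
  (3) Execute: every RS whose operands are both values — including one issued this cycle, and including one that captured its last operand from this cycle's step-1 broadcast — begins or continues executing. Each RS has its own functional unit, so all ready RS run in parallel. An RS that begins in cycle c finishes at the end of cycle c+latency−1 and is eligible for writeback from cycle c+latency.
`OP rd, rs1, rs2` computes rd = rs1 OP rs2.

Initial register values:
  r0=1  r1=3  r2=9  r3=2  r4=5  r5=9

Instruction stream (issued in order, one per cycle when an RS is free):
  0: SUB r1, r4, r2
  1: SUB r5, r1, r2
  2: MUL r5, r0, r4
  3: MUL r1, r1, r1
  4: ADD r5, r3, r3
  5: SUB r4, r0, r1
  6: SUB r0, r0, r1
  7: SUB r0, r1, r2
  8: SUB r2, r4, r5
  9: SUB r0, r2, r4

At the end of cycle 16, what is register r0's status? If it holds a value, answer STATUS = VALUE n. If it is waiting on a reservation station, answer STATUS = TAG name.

  c1: issue SUB r1<-Add1  regs: r0:1,r1:Add1,r2:9,r3:2,r4:5,r5:9
  c2: issue SUB r5<-Add2  regs: r0:1,r1:Add1,r2:9,r3:2,r4:5,r5:Add2
  c3: CDB Add1=-4; issue MUL r5<-Mul1  regs: r0:1,r1:-4,r2:9,r3:2,r4:5,r5:Mul1
  c4: issue MUL r1<-Mul2  regs: r0:1,r1:Mul2,r2:9,r3:2,r4:5,r5:Mul1
  c5: CDB Add2=-13; issue ADD r5<-Add1  regs: r0:1,r1:Mul2,r2:9,r3:2,r4:5,r5:Add1
  c6: issue SUB r4<-Add2  regs: r0:1,r1:Mul2,r2:9,r3:2,r4:Add2,r5:Add1
  c7: CDB Add1=4; issue SUB r0<-Add1  regs: r0:Add1,r1:Mul2,r2:9,r3:2,r4:Add2,r5:4
  c8: CDB Mul1=5; stall  regs: r0:Add1,r1:Mul2,r2:9,r3:2,r4:Add2,r5:4
  c9: CDB Mul2=16; stall  regs: r0:Add1,r1:16,r2:9,r3:2,r4:Add2,r5:4
  c10: stall  regs: r0:Add1,r1:16,r2:9,r3:2,r4:Add2,r5:4
  c11: CDB Add1=-15; issue SUB r0<-Add1  regs: r0:Add1,r1:16,r2:9,r3:2,r4:Add2,r5:4
  c12: CDB Add2=-15; issue SUB r2<-Add2  regs: r0:Add1,r1:16,r2:Add2,r3:2,r4:-15,r5:4
  c13: CDB Add1=7; issue SUB r0<-Add1  regs: r0:Add1,r1:16,r2:Add2,r3:2,r4:-15,r5:4
  c14: CDB Add2=-19  regs: r0:Add1,r1:16,r2:-19,r3:2,r4:-15,r5:4
  c15: -  regs: r0:Add1,r1:16,r2:-19,r3:2,r4:-15,r5:4
  c16: CDB Add1=-4  regs: r0:-4,r1:16,r2:-19,r3:2,r4:-15,r5:4

STATUS = VALUE -4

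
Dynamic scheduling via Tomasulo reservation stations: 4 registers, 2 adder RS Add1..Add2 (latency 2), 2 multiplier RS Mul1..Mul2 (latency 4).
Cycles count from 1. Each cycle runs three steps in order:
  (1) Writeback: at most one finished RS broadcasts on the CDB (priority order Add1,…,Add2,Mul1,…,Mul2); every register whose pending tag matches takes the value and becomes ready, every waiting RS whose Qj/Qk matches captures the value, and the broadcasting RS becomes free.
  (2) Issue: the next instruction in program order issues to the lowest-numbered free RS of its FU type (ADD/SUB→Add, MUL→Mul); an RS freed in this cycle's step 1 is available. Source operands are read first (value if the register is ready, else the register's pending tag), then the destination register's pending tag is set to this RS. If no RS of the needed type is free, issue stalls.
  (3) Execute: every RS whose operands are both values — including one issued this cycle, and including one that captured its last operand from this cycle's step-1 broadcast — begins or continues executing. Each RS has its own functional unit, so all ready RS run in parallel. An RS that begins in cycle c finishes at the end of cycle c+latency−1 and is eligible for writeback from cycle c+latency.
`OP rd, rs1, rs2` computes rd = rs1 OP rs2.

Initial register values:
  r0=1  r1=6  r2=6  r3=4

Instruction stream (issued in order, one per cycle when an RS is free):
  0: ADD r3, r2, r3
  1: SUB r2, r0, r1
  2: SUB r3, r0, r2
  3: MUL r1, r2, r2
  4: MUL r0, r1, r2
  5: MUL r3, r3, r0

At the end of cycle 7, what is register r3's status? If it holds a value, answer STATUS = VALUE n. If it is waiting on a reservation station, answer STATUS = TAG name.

STATUS = VALUE 6

cycle 1: issue ADD r3<-Add1 // r0:1,r1:6,r2:6,r3:Add1
cycle 2: issue SUB r2<-Add2 // r0:1,r1:6,r2:Add2,r3:Add1
cycle 3: CDB Add1=10; issue SUB r3<-Add1 // r0:1,r1:6,r2:Add2,r3:Add1
cycle 4: CDB Add2=-5; issue MUL r1<-Mul1 // r0:1,r1:Mul1,r2:-5,r3:Add1
cycle 5: issue MUL r0<-Mul2 // r0:Mul2,r1:Mul1,r2:-5,r3:Add1
cycle 6: CDB Add1=6; stall // r0:Mul2,r1:Mul1,r2:-5,r3:6
cycle 7: stall // r0:Mul2,r1:Mul1,r2:-5,r3:6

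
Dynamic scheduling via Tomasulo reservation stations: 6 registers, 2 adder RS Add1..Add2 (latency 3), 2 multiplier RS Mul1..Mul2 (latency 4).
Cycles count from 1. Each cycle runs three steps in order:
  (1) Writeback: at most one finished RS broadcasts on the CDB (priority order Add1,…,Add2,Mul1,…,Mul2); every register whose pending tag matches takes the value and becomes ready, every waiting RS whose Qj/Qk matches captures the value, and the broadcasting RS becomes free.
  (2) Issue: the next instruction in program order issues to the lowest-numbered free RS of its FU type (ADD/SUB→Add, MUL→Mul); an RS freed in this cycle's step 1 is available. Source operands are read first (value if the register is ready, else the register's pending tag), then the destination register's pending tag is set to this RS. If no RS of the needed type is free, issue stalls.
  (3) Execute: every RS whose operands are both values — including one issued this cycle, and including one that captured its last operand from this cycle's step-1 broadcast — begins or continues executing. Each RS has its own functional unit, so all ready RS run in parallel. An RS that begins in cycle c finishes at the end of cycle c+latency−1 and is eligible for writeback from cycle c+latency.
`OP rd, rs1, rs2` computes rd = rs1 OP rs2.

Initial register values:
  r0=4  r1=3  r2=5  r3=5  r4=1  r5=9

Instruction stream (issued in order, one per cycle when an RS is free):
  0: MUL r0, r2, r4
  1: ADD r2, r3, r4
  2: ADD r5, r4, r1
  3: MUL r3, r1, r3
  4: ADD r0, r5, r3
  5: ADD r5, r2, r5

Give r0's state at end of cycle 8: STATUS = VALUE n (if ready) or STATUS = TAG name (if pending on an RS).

STATUS = TAG Add1

c1: issue MUL r0<-Mul1 | r0:Mul1,r1:3,r2:5,r3:5,r4:1,r5:9
c2: issue ADD r2<-Add1 | r0:Mul1,r1:3,r2:Add1,r3:5,r4:1,r5:9
c3: issue ADD r5<-Add2 | r0:Mul1,r1:3,r2:Add1,r3:5,r4:1,r5:Add2
c4: issue MUL r3<-Mul2 | r0:Mul1,r1:3,r2:Add1,r3:Mul2,r4:1,r5:Add2
c5: CDB Add1=6; issue ADD r0<-Add1 | r0:Add1,r1:3,r2:6,r3:Mul2,r4:1,r5:Add2
c6: CDB Add2=4; issue ADD r5<-Add2 | r0:Add1,r1:3,r2:6,r3:Mul2,r4:1,r5:Add2
c7: CDB Mul1=5 | r0:Add1,r1:3,r2:6,r3:Mul2,r4:1,r5:Add2
c8: CDB Mul2=15 | r0:Add1,r1:3,r2:6,r3:15,r4:1,r5:Add2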